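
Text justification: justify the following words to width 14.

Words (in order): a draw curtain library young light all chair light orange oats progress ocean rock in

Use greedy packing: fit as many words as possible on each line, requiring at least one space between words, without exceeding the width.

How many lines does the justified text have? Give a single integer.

Line 1: ['a', 'draw', 'curtain'] (min_width=14, slack=0)
Line 2: ['library', 'young'] (min_width=13, slack=1)
Line 3: ['light', 'all'] (min_width=9, slack=5)
Line 4: ['chair', 'light'] (min_width=11, slack=3)
Line 5: ['orange', 'oats'] (min_width=11, slack=3)
Line 6: ['progress', 'ocean'] (min_width=14, slack=0)
Line 7: ['rock', 'in'] (min_width=7, slack=7)
Total lines: 7

Answer: 7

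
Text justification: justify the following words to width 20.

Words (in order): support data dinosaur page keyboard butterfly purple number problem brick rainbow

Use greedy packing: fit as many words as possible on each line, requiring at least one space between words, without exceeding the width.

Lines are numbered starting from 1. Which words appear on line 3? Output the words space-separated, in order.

Answer: keyboard butterfly

Derivation:
Line 1: ['support', 'data'] (min_width=12, slack=8)
Line 2: ['dinosaur', 'page'] (min_width=13, slack=7)
Line 3: ['keyboard', 'butterfly'] (min_width=18, slack=2)
Line 4: ['purple', 'number'] (min_width=13, slack=7)
Line 5: ['problem', 'brick'] (min_width=13, slack=7)
Line 6: ['rainbow'] (min_width=7, slack=13)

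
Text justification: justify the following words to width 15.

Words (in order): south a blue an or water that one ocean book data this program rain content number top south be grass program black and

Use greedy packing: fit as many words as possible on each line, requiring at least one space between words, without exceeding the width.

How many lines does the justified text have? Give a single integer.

Line 1: ['south', 'a', 'blue', 'an'] (min_width=15, slack=0)
Line 2: ['or', 'water', 'that'] (min_width=13, slack=2)
Line 3: ['one', 'ocean', 'book'] (min_width=14, slack=1)
Line 4: ['data', 'this'] (min_width=9, slack=6)
Line 5: ['program', 'rain'] (min_width=12, slack=3)
Line 6: ['content', 'number'] (min_width=14, slack=1)
Line 7: ['top', 'south', 'be'] (min_width=12, slack=3)
Line 8: ['grass', 'program'] (min_width=13, slack=2)
Line 9: ['black', 'and'] (min_width=9, slack=6)
Total lines: 9

Answer: 9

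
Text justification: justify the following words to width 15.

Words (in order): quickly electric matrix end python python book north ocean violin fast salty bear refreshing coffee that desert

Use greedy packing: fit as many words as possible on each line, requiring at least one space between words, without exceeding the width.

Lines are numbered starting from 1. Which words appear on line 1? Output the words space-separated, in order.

Line 1: ['quickly'] (min_width=7, slack=8)
Line 2: ['electric', 'matrix'] (min_width=15, slack=0)
Line 3: ['end', 'python'] (min_width=10, slack=5)
Line 4: ['python', 'book'] (min_width=11, slack=4)
Line 5: ['north', 'ocean'] (min_width=11, slack=4)
Line 6: ['violin', 'fast'] (min_width=11, slack=4)
Line 7: ['salty', 'bear'] (min_width=10, slack=5)
Line 8: ['refreshing'] (min_width=10, slack=5)
Line 9: ['coffee', 'that'] (min_width=11, slack=4)
Line 10: ['desert'] (min_width=6, slack=9)

Answer: quickly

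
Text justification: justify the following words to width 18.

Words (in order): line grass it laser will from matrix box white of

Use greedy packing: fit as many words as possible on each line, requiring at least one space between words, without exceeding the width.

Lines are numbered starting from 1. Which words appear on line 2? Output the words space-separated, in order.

Line 1: ['line', 'grass', 'it'] (min_width=13, slack=5)
Line 2: ['laser', 'will', 'from'] (min_width=15, slack=3)
Line 3: ['matrix', 'box', 'white'] (min_width=16, slack=2)
Line 4: ['of'] (min_width=2, slack=16)

Answer: laser will from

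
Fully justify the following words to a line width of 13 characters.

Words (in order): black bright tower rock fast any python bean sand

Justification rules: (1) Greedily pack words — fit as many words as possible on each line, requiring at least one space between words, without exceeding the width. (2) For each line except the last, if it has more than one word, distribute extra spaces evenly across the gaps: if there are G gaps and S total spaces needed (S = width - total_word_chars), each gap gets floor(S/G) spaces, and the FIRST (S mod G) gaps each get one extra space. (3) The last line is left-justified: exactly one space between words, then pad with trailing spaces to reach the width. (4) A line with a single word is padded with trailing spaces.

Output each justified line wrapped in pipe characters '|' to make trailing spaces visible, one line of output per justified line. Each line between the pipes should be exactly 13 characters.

Answer: |black  bright|
|tower    rock|
|fast      any|
|python   bean|
|sand         |

Derivation:
Line 1: ['black', 'bright'] (min_width=12, slack=1)
Line 2: ['tower', 'rock'] (min_width=10, slack=3)
Line 3: ['fast', 'any'] (min_width=8, slack=5)
Line 4: ['python', 'bean'] (min_width=11, slack=2)
Line 5: ['sand'] (min_width=4, slack=9)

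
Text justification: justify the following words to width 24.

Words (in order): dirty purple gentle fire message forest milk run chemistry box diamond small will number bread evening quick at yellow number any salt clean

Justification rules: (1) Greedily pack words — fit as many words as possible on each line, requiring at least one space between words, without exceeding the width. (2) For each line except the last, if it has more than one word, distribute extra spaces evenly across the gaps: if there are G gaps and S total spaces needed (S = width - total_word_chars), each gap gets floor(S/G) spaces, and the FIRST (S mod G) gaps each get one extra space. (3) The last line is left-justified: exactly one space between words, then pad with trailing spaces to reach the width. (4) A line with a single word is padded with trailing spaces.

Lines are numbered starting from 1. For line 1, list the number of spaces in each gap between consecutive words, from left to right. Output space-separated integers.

Answer: 1 1 1

Derivation:
Line 1: ['dirty', 'purple', 'gentle', 'fire'] (min_width=24, slack=0)
Line 2: ['message', 'forest', 'milk', 'run'] (min_width=23, slack=1)
Line 3: ['chemistry', 'box', 'diamond'] (min_width=21, slack=3)
Line 4: ['small', 'will', 'number', 'bread'] (min_width=23, slack=1)
Line 5: ['evening', 'quick', 'at', 'yellow'] (min_width=23, slack=1)
Line 6: ['number', 'any', 'salt', 'clean'] (min_width=21, slack=3)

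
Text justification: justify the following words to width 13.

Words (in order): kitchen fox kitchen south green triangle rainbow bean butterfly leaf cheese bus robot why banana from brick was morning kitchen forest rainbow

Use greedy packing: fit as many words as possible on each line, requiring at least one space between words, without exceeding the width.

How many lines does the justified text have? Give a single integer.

Answer: 14

Derivation:
Line 1: ['kitchen', 'fox'] (min_width=11, slack=2)
Line 2: ['kitchen', 'south'] (min_width=13, slack=0)
Line 3: ['green'] (min_width=5, slack=8)
Line 4: ['triangle'] (min_width=8, slack=5)
Line 5: ['rainbow', 'bean'] (min_width=12, slack=1)
Line 6: ['butterfly'] (min_width=9, slack=4)
Line 7: ['leaf', 'cheese'] (min_width=11, slack=2)
Line 8: ['bus', 'robot', 'why'] (min_width=13, slack=0)
Line 9: ['banana', 'from'] (min_width=11, slack=2)
Line 10: ['brick', 'was'] (min_width=9, slack=4)
Line 11: ['morning'] (min_width=7, slack=6)
Line 12: ['kitchen'] (min_width=7, slack=6)
Line 13: ['forest'] (min_width=6, slack=7)
Line 14: ['rainbow'] (min_width=7, slack=6)
Total lines: 14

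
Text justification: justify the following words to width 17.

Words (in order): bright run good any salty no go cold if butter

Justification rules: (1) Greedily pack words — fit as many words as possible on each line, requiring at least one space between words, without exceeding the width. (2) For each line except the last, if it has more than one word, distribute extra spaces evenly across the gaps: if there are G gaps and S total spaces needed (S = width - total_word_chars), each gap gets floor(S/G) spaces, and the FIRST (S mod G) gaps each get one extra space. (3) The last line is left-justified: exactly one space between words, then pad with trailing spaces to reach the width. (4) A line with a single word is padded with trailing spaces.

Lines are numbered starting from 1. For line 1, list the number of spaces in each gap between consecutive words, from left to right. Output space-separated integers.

Answer: 2 2

Derivation:
Line 1: ['bright', 'run', 'good'] (min_width=15, slack=2)
Line 2: ['any', 'salty', 'no', 'go'] (min_width=15, slack=2)
Line 3: ['cold', 'if', 'butter'] (min_width=14, slack=3)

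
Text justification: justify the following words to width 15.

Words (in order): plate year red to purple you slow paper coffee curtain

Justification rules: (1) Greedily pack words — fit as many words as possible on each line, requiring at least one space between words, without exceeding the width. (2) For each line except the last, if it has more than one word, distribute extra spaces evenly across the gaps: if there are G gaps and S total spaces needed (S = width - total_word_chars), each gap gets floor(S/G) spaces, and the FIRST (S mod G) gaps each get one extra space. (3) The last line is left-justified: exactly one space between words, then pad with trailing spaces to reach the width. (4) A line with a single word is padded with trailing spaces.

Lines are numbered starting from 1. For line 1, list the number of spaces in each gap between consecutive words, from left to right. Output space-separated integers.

Answer: 2 1

Derivation:
Line 1: ['plate', 'year', 'red'] (min_width=14, slack=1)
Line 2: ['to', 'purple', 'you'] (min_width=13, slack=2)
Line 3: ['slow', 'paper'] (min_width=10, slack=5)
Line 4: ['coffee', 'curtain'] (min_width=14, slack=1)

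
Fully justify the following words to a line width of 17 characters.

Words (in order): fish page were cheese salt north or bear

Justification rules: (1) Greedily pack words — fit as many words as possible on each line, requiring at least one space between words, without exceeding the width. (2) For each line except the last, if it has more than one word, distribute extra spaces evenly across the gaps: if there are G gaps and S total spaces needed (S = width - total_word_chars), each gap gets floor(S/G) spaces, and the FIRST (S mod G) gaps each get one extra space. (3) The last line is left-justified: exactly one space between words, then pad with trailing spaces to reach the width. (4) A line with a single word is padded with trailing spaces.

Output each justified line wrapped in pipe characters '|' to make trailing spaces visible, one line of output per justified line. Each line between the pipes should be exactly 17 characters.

Answer: |fish   page  were|
|cheese salt north|
|or bear          |

Derivation:
Line 1: ['fish', 'page', 'were'] (min_width=14, slack=3)
Line 2: ['cheese', 'salt', 'north'] (min_width=17, slack=0)
Line 3: ['or', 'bear'] (min_width=7, slack=10)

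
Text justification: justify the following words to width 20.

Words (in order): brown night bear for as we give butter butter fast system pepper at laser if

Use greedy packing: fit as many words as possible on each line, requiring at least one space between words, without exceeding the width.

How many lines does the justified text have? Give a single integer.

Answer: 4

Derivation:
Line 1: ['brown', 'night', 'bear', 'for'] (min_width=20, slack=0)
Line 2: ['as', 'we', 'give', 'butter'] (min_width=17, slack=3)
Line 3: ['butter', 'fast', 'system'] (min_width=18, slack=2)
Line 4: ['pepper', 'at', 'laser', 'if'] (min_width=18, slack=2)
Total lines: 4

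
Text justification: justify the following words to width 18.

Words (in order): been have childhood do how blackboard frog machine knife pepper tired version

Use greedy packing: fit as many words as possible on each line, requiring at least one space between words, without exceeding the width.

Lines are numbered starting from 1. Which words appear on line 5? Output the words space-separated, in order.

Line 1: ['been', 'have'] (min_width=9, slack=9)
Line 2: ['childhood', 'do', 'how'] (min_width=16, slack=2)
Line 3: ['blackboard', 'frog'] (min_width=15, slack=3)
Line 4: ['machine', 'knife'] (min_width=13, slack=5)
Line 5: ['pepper', 'tired'] (min_width=12, slack=6)
Line 6: ['version'] (min_width=7, slack=11)

Answer: pepper tired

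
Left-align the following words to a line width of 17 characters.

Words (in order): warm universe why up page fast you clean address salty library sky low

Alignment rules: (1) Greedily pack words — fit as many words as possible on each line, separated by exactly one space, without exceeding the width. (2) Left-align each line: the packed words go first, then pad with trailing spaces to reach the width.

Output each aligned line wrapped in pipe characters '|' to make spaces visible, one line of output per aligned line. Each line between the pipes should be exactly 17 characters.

Line 1: ['warm', 'universe', 'why'] (min_width=17, slack=0)
Line 2: ['up', 'page', 'fast', 'you'] (min_width=16, slack=1)
Line 3: ['clean', 'address'] (min_width=13, slack=4)
Line 4: ['salty', 'library', 'sky'] (min_width=17, slack=0)
Line 5: ['low'] (min_width=3, slack=14)

Answer: |warm universe why|
|up page fast you |
|clean address    |
|salty library sky|
|low              |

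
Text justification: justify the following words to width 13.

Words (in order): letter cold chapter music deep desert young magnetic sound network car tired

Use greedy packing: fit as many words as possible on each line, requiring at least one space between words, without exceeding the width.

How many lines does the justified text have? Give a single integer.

Answer: 7

Derivation:
Line 1: ['letter', 'cold'] (min_width=11, slack=2)
Line 2: ['chapter', 'music'] (min_width=13, slack=0)
Line 3: ['deep', 'desert'] (min_width=11, slack=2)
Line 4: ['young'] (min_width=5, slack=8)
Line 5: ['magnetic'] (min_width=8, slack=5)
Line 6: ['sound', 'network'] (min_width=13, slack=0)
Line 7: ['car', 'tired'] (min_width=9, slack=4)
Total lines: 7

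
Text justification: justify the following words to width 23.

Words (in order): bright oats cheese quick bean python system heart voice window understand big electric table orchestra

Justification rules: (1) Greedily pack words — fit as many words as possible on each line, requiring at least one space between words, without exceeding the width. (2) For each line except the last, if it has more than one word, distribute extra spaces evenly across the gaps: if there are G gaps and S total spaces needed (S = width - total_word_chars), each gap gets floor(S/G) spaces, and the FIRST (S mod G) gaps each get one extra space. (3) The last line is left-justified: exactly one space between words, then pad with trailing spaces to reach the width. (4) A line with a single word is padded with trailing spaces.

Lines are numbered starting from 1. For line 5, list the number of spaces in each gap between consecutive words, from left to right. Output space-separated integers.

Answer: 10

Derivation:
Line 1: ['bright', 'oats', 'cheese'] (min_width=18, slack=5)
Line 2: ['quick', 'bean', 'python'] (min_width=17, slack=6)
Line 3: ['system', 'heart', 'voice'] (min_width=18, slack=5)
Line 4: ['window', 'understand', 'big'] (min_width=21, slack=2)
Line 5: ['electric', 'table'] (min_width=14, slack=9)
Line 6: ['orchestra'] (min_width=9, slack=14)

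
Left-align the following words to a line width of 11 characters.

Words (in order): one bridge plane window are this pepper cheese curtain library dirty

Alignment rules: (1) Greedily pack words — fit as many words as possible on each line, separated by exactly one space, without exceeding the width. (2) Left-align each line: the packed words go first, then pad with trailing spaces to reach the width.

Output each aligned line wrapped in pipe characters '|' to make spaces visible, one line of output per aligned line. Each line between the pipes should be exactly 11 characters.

Line 1: ['one', 'bridge'] (min_width=10, slack=1)
Line 2: ['plane'] (min_width=5, slack=6)
Line 3: ['window', 'are'] (min_width=10, slack=1)
Line 4: ['this', 'pepper'] (min_width=11, slack=0)
Line 5: ['cheese'] (min_width=6, slack=5)
Line 6: ['curtain'] (min_width=7, slack=4)
Line 7: ['library'] (min_width=7, slack=4)
Line 8: ['dirty'] (min_width=5, slack=6)

Answer: |one bridge |
|plane      |
|window are |
|this pepper|
|cheese     |
|curtain    |
|library    |
|dirty      |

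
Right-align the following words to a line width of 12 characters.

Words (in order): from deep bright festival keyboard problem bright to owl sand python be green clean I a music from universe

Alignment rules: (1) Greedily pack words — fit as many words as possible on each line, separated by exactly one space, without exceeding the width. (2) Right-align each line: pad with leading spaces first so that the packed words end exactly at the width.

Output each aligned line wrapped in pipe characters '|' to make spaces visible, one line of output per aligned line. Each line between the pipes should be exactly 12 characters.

Answer: |   from deep|
|      bright|
|    festival|
|    keyboard|
|     problem|
|   bright to|
|    owl sand|
|   python be|
| green clean|
|   I a music|
|        from|
|    universe|

Derivation:
Line 1: ['from', 'deep'] (min_width=9, slack=3)
Line 2: ['bright'] (min_width=6, slack=6)
Line 3: ['festival'] (min_width=8, slack=4)
Line 4: ['keyboard'] (min_width=8, slack=4)
Line 5: ['problem'] (min_width=7, slack=5)
Line 6: ['bright', 'to'] (min_width=9, slack=3)
Line 7: ['owl', 'sand'] (min_width=8, slack=4)
Line 8: ['python', 'be'] (min_width=9, slack=3)
Line 9: ['green', 'clean'] (min_width=11, slack=1)
Line 10: ['I', 'a', 'music'] (min_width=9, slack=3)
Line 11: ['from'] (min_width=4, slack=8)
Line 12: ['universe'] (min_width=8, slack=4)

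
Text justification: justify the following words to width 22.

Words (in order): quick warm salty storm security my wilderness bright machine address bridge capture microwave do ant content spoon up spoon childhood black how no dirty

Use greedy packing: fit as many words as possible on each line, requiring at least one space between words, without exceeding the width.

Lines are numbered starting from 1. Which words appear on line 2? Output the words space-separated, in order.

Answer: security my wilderness

Derivation:
Line 1: ['quick', 'warm', 'salty', 'storm'] (min_width=22, slack=0)
Line 2: ['security', 'my', 'wilderness'] (min_width=22, slack=0)
Line 3: ['bright', 'machine', 'address'] (min_width=22, slack=0)
Line 4: ['bridge', 'capture'] (min_width=14, slack=8)
Line 5: ['microwave', 'do', 'ant'] (min_width=16, slack=6)
Line 6: ['content', 'spoon', 'up', 'spoon'] (min_width=22, slack=0)
Line 7: ['childhood', 'black', 'how', 'no'] (min_width=22, slack=0)
Line 8: ['dirty'] (min_width=5, slack=17)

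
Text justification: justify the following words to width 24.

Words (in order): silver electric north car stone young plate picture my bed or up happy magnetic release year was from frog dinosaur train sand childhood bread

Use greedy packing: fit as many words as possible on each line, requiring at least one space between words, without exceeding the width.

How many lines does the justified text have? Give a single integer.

Line 1: ['silver', 'electric', 'north'] (min_width=21, slack=3)
Line 2: ['car', 'stone', 'young', 'plate'] (min_width=21, slack=3)
Line 3: ['picture', 'my', 'bed', 'or', 'up'] (min_width=20, slack=4)
Line 4: ['happy', 'magnetic', 'release'] (min_width=22, slack=2)
Line 5: ['year', 'was', 'from', 'frog'] (min_width=18, slack=6)
Line 6: ['dinosaur', 'train', 'sand'] (min_width=19, slack=5)
Line 7: ['childhood', 'bread'] (min_width=15, slack=9)
Total lines: 7

Answer: 7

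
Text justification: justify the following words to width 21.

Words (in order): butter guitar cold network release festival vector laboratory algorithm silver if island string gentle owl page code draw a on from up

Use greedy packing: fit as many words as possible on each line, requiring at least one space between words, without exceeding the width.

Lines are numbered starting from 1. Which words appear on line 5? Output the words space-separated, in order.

Answer: silver if island

Derivation:
Line 1: ['butter', 'guitar', 'cold'] (min_width=18, slack=3)
Line 2: ['network', 'release'] (min_width=15, slack=6)
Line 3: ['festival', 'vector'] (min_width=15, slack=6)
Line 4: ['laboratory', 'algorithm'] (min_width=20, slack=1)
Line 5: ['silver', 'if', 'island'] (min_width=16, slack=5)
Line 6: ['string', 'gentle', 'owl'] (min_width=17, slack=4)
Line 7: ['page', 'code', 'draw', 'a', 'on'] (min_width=19, slack=2)
Line 8: ['from', 'up'] (min_width=7, slack=14)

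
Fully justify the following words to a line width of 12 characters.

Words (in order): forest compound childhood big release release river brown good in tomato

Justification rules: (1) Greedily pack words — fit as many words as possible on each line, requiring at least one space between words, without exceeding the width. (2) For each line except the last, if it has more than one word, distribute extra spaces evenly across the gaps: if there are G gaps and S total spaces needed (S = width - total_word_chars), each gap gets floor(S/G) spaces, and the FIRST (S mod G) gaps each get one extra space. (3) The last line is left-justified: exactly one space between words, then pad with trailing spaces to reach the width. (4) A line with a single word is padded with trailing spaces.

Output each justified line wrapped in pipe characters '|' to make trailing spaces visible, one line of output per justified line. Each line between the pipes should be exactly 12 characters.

Answer: |forest      |
|compound    |
|childhood   |
|big  release|
|release     |
|river  brown|
|good      in|
|tomato      |

Derivation:
Line 1: ['forest'] (min_width=6, slack=6)
Line 2: ['compound'] (min_width=8, slack=4)
Line 3: ['childhood'] (min_width=9, slack=3)
Line 4: ['big', 'release'] (min_width=11, slack=1)
Line 5: ['release'] (min_width=7, slack=5)
Line 6: ['river', 'brown'] (min_width=11, slack=1)
Line 7: ['good', 'in'] (min_width=7, slack=5)
Line 8: ['tomato'] (min_width=6, slack=6)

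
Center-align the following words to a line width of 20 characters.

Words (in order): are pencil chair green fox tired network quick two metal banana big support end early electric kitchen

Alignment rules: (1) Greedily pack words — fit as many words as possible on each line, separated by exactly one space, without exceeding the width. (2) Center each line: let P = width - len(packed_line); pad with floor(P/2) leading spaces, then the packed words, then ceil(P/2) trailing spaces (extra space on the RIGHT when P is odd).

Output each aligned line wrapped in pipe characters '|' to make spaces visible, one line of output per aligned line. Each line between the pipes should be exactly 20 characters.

Line 1: ['are', 'pencil', 'chair'] (min_width=16, slack=4)
Line 2: ['green', 'fox', 'tired'] (min_width=15, slack=5)
Line 3: ['network', 'quick', 'two'] (min_width=17, slack=3)
Line 4: ['metal', 'banana', 'big'] (min_width=16, slack=4)
Line 5: ['support', 'end', 'early'] (min_width=17, slack=3)
Line 6: ['electric', 'kitchen'] (min_width=16, slack=4)

Answer: |  are pencil chair  |
|  green fox tired   |
| network quick two  |
|  metal banana big  |
| support end early  |
|  electric kitchen  |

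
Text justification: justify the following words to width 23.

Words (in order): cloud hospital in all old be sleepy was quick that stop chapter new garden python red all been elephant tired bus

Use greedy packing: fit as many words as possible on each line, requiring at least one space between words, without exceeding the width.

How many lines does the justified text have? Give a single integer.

Answer: 5

Derivation:
Line 1: ['cloud', 'hospital', 'in', 'all'] (min_width=21, slack=2)
Line 2: ['old', 'be', 'sleepy', 'was', 'quick'] (min_width=23, slack=0)
Line 3: ['that', 'stop', 'chapter', 'new'] (min_width=21, slack=2)
Line 4: ['garden', 'python', 'red', 'all'] (min_width=21, slack=2)
Line 5: ['been', 'elephant', 'tired', 'bus'] (min_width=23, slack=0)
Total lines: 5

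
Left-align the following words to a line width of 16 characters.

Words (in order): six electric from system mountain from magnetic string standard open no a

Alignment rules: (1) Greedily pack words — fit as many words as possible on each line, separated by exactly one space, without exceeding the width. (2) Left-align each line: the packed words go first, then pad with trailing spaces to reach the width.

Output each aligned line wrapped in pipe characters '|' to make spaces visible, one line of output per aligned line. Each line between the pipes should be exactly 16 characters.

Line 1: ['six', 'electric'] (min_width=12, slack=4)
Line 2: ['from', 'system'] (min_width=11, slack=5)
Line 3: ['mountain', 'from'] (min_width=13, slack=3)
Line 4: ['magnetic', 'string'] (min_width=15, slack=1)
Line 5: ['standard', 'open', 'no'] (min_width=16, slack=0)
Line 6: ['a'] (min_width=1, slack=15)

Answer: |six electric    |
|from system     |
|mountain from   |
|magnetic string |
|standard open no|
|a               |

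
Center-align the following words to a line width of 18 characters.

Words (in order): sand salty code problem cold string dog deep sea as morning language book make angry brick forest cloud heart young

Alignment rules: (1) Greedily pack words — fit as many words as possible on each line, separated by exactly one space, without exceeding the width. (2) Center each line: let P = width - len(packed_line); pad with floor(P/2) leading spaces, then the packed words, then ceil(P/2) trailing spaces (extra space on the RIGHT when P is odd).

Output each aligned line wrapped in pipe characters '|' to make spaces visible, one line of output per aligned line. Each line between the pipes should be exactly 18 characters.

Line 1: ['sand', 'salty', 'code'] (min_width=15, slack=3)
Line 2: ['problem', 'cold'] (min_width=12, slack=6)
Line 3: ['string', 'dog', 'deep'] (min_width=15, slack=3)
Line 4: ['sea', 'as', 'morning'] (min_width=14, slack=4)
Line 5: ['language', 'book', 'make'] (min_width=18, slack=0)
Line 6: ['angry', 'brick', 'forest'] (min_width=18, slack=0)
Line 7: ['cloud', 'heart', 'young'] (min_width=17, slack=1)

Answer: | sand salty code  |
|   problem cold   |
| string dog deep  |
|  sea as morning  |
|language book make|
|angry brick forest|
|cloud heart young |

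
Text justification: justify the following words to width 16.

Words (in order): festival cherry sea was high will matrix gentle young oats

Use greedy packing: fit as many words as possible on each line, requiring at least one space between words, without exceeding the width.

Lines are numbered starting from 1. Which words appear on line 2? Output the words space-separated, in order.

Answer: sea was high

Derivation:
Line 1: ['festival', 'cherry'] (min_width=15, slack=1)
Line 2: ['sea', 'was', 'high'] (min_width=12, slack=4)
Line 3: ['will', 'matrix'] (min_width=11, slack=5)
Line 4: ['gentle', 'young'] (min_width=12, slack=4)
Line 5: ['oats'] (min_width=4, slack=12)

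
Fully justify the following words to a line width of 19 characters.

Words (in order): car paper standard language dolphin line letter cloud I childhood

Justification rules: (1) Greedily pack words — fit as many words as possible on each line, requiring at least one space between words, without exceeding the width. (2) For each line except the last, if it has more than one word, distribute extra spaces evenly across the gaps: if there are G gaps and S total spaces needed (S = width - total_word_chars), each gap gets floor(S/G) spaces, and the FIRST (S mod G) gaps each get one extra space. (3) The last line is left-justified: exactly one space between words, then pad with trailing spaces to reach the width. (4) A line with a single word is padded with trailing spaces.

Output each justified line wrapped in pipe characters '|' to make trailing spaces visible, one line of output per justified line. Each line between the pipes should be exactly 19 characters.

Answer: |car  paper standard|
|language    dolphin|
|line letter cloud I|
|childhood          |

Derivation:
Line 1: ['car', 'paper', 'standard'] (min_width=18, slack=1)
Line 2: ['language', 'dolphin'] (min_width=16, slack=3)
Line 3: ['line', 'letter', 'cloud', 'I'] (min_width=19, slack=0)
Line 4: ['childhood'] (min_width=9, slack=10)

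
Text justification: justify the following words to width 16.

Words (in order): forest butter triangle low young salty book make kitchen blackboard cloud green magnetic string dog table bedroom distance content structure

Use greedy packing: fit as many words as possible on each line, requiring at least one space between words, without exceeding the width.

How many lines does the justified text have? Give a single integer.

Answer: 10

Derivation:
Line 1: ['forest', 'butter'] (min_width=13, slack=3)
Line 2: ['triangle', 'low'] (min_width=12, slack=4)
Line 3: ['young', 'salty', 'book'] (min_width=16, slack=0)
Line 4: ['make', 'kitchen'] (min_width=12, slack=4)
Line 5: ['blackboard', 'cloud'] (min_width=16, slack=0)
Line 6: ['green', 'magnetic'] (min_width=14, slack=2)
Line 7: ['string', 'dog', 'table'] (min_width=16, slack=0)
Line 8: ['bedroom', 'distance'] (min_width=16, slack=0)
Line 9: ['content'] (min_width=7, slack=9)
Line 10: ['structure'] (min_width=9, slack=7)
Total lines: 10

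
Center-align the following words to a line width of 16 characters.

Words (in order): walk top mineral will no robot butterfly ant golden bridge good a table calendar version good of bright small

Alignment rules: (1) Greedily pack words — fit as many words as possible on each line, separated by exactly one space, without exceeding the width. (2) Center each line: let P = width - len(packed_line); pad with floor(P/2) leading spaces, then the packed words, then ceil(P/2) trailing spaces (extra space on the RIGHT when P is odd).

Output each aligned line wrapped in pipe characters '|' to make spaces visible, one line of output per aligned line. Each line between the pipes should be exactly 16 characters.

Line 1: ['walk', 'top', 'mineral'] (min_width=16, slack=0)
Line 2: ['will', 'no', 'robot'] (min_width=13, slack=3)
Line 3: ['butterfly', 'ant'] (min_width=13, slack=3)
Line 4: ['golden', 'bridge'] (min_width=13, slack=3)
Line 5: ['good', 'a', 'table'] (min_width=12, slack=4)
Line 6: ['calendar', 'version'] (min_width=16, slack=0)
Line 7: ['good', 'of', 'bright'] (min_width=14, slack=2)
Line 8: ['small'] (min_width=5, slack=11)

Answer: |walk top mineral|
| will no robot  |
| butterfly ant  |
| golden bridge  |
|  good a table  |
|calendar version|
| good of bright |
|     small      |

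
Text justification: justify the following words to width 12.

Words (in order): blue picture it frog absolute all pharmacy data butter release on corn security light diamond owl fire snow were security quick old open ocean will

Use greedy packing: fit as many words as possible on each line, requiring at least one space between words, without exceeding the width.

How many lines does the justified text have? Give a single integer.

Line 1: ['blue', 'picture'] (min_width=12, slack=0)
Line 2: ['it', 'frog'] (min_width=7, slack=5)
Line 3: ['absolute', 'all'] (min_width=12, slack=0)
Line 4: ['pharmacy'] (min_width=8, slack=4)
Line 5: ['data', 'butter'] (min_width=11, slack=1)
Line 6: ['release', 'on'] (min_width=10, slack=2)
Line 7: ['corn'] (min_width=4, slack=8)
Line 8: ['security'] (min_width=8, slack=4)
Line 9: ['light'] (min_width=5, slack=7)
Line 10: ['diamond', 'owl'] (min_width=11, slack=1)
Line 11: ['fire', 'snow'] (min_width=9, slack=3)
Line 12: ['were'] (min_width=4, slack=8)
Line 13: ['security'] (min_width=8, slack=4)
Line 14: ['quick', 'old'] (min_width=9, slack=3)
Line 15: ['open', 'ocean'] (min_width=10, slack=2)
Line 16: ['will'] (min_width=4, slack=8)
Total lines: 16

Answer: 16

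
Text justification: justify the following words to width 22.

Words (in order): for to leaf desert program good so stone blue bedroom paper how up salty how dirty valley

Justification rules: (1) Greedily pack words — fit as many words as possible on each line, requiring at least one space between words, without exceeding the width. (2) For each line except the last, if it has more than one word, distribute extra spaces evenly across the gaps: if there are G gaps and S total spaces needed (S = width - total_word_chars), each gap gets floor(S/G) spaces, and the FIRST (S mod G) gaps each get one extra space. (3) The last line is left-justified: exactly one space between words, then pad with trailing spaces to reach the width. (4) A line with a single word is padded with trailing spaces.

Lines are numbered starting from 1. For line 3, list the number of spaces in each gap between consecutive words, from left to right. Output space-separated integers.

Line 1: ['for', 'to', 'leaf', 'desert'] (min_width=18, slack=4)
Line 2: ['program', 'good', 'so', 'stone'] (min_width=21, slack=1)
Line 3: ['blue', 'bedroom', 'paper', 'how'] (min_width=22, slack=0)
Line 4: ['up', 'salty', 'how', 'dirty'] (min_width=18, slack=4)
Line 5: ['valley'] (min_width=6, slack=16)

Answer: 1 1 1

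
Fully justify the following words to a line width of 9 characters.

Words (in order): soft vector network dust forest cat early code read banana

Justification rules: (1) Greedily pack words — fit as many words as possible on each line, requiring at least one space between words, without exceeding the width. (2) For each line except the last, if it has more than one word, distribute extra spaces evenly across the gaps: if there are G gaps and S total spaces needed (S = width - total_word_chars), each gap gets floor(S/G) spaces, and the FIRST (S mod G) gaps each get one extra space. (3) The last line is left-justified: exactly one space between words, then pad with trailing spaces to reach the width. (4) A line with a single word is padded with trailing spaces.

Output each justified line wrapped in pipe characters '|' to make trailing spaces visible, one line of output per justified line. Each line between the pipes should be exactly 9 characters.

Line 1: ['soft'] (min_width=4, slack=5)
Line 2: ['vector'] (min_width=6, slack=3)
Line 3: ['network'] (min_width=7, slack=2)
Line 4: ['dust'] (min_width=4, slack=5)
Line 5: ['forest'] (min_width=6, slack=3)
Line 6: ['cat', 'early'] (min_width=9, slack=0)
Line 7: ['code', 'read'] (min_width=9, slack=0)
Line 8: ['banana'] (min_width=6, slack=3)

Answer: |soft     |
|vector   |
|network  |
|dust     |
|forest   |
|cat early|
|code read|
|banana   |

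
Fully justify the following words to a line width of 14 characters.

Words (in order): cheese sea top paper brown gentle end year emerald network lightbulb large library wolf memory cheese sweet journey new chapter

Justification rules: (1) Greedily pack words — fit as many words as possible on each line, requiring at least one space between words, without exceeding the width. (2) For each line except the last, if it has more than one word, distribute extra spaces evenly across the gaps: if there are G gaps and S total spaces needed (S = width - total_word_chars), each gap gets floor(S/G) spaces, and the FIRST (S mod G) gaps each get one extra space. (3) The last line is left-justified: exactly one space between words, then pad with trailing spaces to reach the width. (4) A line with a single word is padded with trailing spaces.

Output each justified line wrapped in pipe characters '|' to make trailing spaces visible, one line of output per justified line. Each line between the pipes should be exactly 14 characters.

Answer: |cheese sea top|
|paper    brown|
|gentle     end|
|year   emerald|
|network       |
|lightbulb     |
|large  library|
|wolf    memory|
|cheese   sweet|
|journey    new|
|chapter       |

Derivation:
Line 1: ['cheese', 'sea', 'top'] (min_width=14, slack=0)
Line 2: ['paper', 'brown'] (min_width=11, slack=3)
Line 3: ['gentle', 'end'] (min_width=10, slack=4)
Line 4: ['year', 'emerald'] (min_width=12, slack=2)
Line 5: ['network'] (min_width=7, slack=7)
Line 6: ['lightbulb'] (min_width=9, slack=5)
Line 7: ['large', 'library'] (min_width=13, slack=1)
Line 8: ['wolf', 'memory'] (min_width=11, slack=3)
Line 9: ['cheese', 'sweet'] (min_width=12, slack=2)
Line 10: ['journey', 'new'] (min_width=11, slack=3)
Line 11: ['chapter'] (min_width=7, slack=7)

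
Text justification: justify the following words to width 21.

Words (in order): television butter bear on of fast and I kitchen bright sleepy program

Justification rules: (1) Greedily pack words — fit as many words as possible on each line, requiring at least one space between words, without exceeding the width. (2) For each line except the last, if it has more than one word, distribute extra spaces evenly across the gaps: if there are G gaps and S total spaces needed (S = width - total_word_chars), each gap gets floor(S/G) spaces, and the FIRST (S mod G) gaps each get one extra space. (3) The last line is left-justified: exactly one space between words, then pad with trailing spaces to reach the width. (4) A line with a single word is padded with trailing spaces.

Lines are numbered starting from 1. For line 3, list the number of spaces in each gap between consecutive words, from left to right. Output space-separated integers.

Answer: 1 1

Derivation:
Line 1: ['television', 'butter'] (min_width=17, slack=4)
Line 2: ['bear', 'on', 'of', 'fast', 'and', 'I'] (min_width=21, slack=0)
Line 3: ['kitchen', 'bright', 'sleepy'] (min_width=21, slack=0)
Line 4: ['program'] (min_width=7, slack=14)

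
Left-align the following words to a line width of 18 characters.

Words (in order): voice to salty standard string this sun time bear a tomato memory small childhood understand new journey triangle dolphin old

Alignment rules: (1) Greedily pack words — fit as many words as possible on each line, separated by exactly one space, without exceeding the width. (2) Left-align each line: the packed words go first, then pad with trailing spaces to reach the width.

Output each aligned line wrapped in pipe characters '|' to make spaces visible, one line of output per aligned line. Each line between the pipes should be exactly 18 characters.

Line 1: ['voice', 'to', 'salty'] (min_width=14, slack=4)
Line 2: ['standard', 'string'] (min_width=15, slack=3)
Line 3: ['this', 'sun', 'time', 'bear'] (min_width=18, slack=0)
Line 4: ['a', 'tomato', 'memory'] (min_width=15, slack=3)
Line 5: ['small', 'childhood'] (min_width=15, slack=3)
Line 6: ['understand', 'new'] (min_width=14, slack=4)
Line 7: ['journey', 'triangle'] (min_width=16, slack=2)
Line 8: ['dolphin', 'old'] (min_width=11, slack=7)

Answer: |voice to salty    |
|standard string   |
|this sun time bear|
|a tomato memory   |
|small childhood   |
|understand new    |
|journey triangle  |
|dolphin old       |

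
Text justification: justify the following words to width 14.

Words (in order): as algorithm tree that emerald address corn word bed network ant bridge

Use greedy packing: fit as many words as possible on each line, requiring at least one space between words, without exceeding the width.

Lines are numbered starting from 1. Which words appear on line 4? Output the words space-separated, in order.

Answer: address corn

Derivation:
Line 1: ['as', 'algorithm'] (min_width=12, slack=2)
Line 2: ['tree', 'that'] (min_width=9, slack=5)
Line 3: ['emerald'] (min_width=7, slack=7)
Line 4: ['address', 'corn'] (min_width=12, slack=2)
Line 5: ['word', 'bed'] (min_width=8, slack=6)
Line 6: ['network', 'ant'] (min_width=11, slack=3)
Line 7: ['bridge'] (min_width=6, slack=8)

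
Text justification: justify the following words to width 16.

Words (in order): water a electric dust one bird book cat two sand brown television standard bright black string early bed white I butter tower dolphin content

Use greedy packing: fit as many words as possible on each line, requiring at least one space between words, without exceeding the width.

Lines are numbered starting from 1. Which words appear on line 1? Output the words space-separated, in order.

Answer: water a electric

Derivation:
Line 1: ['water', 'a', 'electric'] (min_width=16, slack=0)
Line 2: ['dust', 'one', 'bird'] (min_width=13, slack=3)
Line 3: ['book', 'cat', 'two'] (min_width=12, slack=4)
Line 4: ['sand', 'brown'] (min_width=10, slack=6)
Line 5: ['television'] (min_width=10, slack=6)
Line 6: ['standard', 'bright'] (min_width=15, slack=1)
Line 7: ['black', 'string'] (min_width=12, slack=4)
Line 8: ['early', 'bed', 'white'] (min_width=15, slack=1)
Line 9: ['I', 'butter', 'tower'] (min_width=14, slack=2)
Line 10: ['dolphin', 'content'] (min_width=15, slack=1)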